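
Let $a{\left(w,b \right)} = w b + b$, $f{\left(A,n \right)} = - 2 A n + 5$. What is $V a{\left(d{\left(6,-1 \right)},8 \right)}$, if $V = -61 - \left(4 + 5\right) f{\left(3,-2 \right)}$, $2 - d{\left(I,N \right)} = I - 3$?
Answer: $0$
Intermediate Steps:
$d{\left(I,N \right)} = 5 - I$ ($d{\left(I,N \right)} = 2 - \left(I - 3\right) = 2 - \left(-3 + I\right) = 5 - I$)
$f{\left(A,n \right)} = 5 - 2 A n$ ($f{\left(A,n \right)} = - 2 A n + 5 = 5 - 2 A n$)
$a{\left(w,b \right)} = b + b w$ ($a{\left(w,b \right)} = b w + b = b + b w$)
$V = -214$ ($V = -61 - \left(4 + 5\right) \left(5 - 6 \left(-2\right)\right) = -61 - 9 \left(5 + 12\right) = -61 - 9 \cdot 17 = -61 - 153 = -214$)
$V a{\left(d{\left(6,-1 \right)},8 \right)} = - 214 \cdot 8 \left(1 + \left(5 - 6\right)\right) = - 214 \cdot 8 \left(1 - 1\right) = - 214 \cdot 8 \cdot 0 = \left(-214\right) 0 = 0$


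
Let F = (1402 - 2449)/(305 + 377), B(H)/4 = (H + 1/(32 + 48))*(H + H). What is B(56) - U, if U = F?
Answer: 85574411/3410 ≈ 25095.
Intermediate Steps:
B(H) = 8*H*(1/80 + H) (B(H) = 4*((H + 1/(32 + 48))*(H + H)) = 4*((H + 1/80)*(2*H)) = 4*((1/80 + H)*(2*H)) = 4*(2*H*(1/80 + H)) = 8*H*(1/80 + H))
F = -1047/682 ≈ -1.5352
U = -1047/682 ≈ -1.5352
B(56) - U = (1/10)*56*(1 + 80*56) - 1*(-1047/682) = (1/10)*56*(1 + 4480) + 1047/682 = (1/10)*56*4481 + 1047/682 = 125468/5 + 1047/682 = 85574411/3410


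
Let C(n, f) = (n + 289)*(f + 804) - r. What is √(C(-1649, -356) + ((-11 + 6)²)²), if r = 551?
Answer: I*√609206 ≈ 780.52*I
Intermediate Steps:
C(n, f) = -551 + (289 + n)*(804 + f) (C(n, f) = (n + 289)*(f + 804) - 1*551 = (289 + n)*(804 + f) - 551 = -551 + (289 + n)*(804 + f))
√(C(-1649, -356) + ((-11 + 6)²)²) = √((231805 + 289*(-356) + 804*(-1649) - 356*(-1649)) + ((-11 + 6)²)²) = √((231805 - 102884 - 1325796 + 587044) + ((-5)²)²) = √(-609831 + 25²) = √(-609831 + 625) = √(-609206) = I*√609206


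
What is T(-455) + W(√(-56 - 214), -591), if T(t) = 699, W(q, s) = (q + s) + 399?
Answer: 507 + 3*I*√30 ≈ 507.0 + 16.432*I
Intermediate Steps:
W(q, s) = 399 + q + s
T(-455) + W(√(-56 - 214), -591) = 699 + (399 + √(-56 - 214) - 591) = 699 + (399 + √(-270) - 591) = 699 + (399 + 3*I*√30 - 591) = 699 + (-192 + 3*I*√30) = 507 + 3*I*√30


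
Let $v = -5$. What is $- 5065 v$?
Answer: $25325$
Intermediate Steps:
$- 5065 v = \left(-5065\right) \left(-5\right) = 25325$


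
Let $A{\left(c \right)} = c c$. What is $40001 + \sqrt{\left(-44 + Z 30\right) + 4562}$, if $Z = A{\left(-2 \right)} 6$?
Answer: $40001 + 3 \sqrt{582} \approx 40073.0$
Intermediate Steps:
$A{\left(c \right)} = c^{2}$
$Z = 24$ ($Z = \left(-2\right)^{2} \cdot 6 = 4 \cdot 6 = 24$)
$40001 + \sqrt{\left(-44 + Z 30\right) + 4562} = 40001 + \sqrt{\left(-44 + 24 \cdot 30\right) + 4562} = 40001 + \sqrt{\left(-44 + 720\right) + 4562} = 40001 + \sqrt{676 + 4562} = 40001 + \sqrt{5238} = 40001 + 3 \sqrt{582}$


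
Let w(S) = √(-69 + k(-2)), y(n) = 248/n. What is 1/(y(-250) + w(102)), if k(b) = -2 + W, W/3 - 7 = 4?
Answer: -7750/304563 - 15625*I*√38/609126 ≈ -0.025446 - 0.15813*I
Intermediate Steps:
W = 33 (W = 21 + 3*4 = 21 + 12 = 33)
k(b) = 31 (k(b) = -2 + 33 = 31)
w(S) = I*√38 (w(S) = √(-69 + 31) = √(-38) = I*√38)
1/(y(-250) + w(102)) = 1/(248/(-250) + I*√38) = 1/(248*(-1/250) + I*√38) = 1/(-124/125 + I*√38)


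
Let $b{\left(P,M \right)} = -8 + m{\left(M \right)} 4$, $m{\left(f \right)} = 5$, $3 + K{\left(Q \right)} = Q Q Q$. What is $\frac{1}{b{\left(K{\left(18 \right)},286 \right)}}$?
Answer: $\frac{1}{12} \approx 0.083333$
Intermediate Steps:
$K{\left(Q \right)} = -3 + Q^{3}$ ($K{\left(Q \right)} = -3 + Q Q Q = -3 + Q^{2} Q = -3 + Q^{3}$)
$b{\left(P,M \right)} = 12$ ($b{\left(P,M \right)} = -8 + 5 \cdot 4 = -8 + 20 = 12$)
$\frac{1}{b{\left(K{\left(18 \right)},286 \right)}} = \frac{1}{12}$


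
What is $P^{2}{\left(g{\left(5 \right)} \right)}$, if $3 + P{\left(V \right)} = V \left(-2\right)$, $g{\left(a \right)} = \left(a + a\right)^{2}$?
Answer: $41209$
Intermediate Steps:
$g{\left(a \right)} = 4 a^{2}$ ($g{\left(a \right)} = \left(2 a\right)^{2} = 4 a^{2}$)
$P{\left(V \right)} = -3 - 2 V$ ($P{\left(V \right)} = -3 + V \left(-2\right) = -3 - 2 V$)
$P^{2}{\left(g{\left(5 \right)} \right)} = \left(-3 - 2 \cdot 4 \cdot 5^{2}\right)^{2} = \left(-3 - 2 \cdot 4 \cdot 25\right)^{2} = \left(-3 - 200\right)^{2} = \left(-203\right)^{2} = 41209$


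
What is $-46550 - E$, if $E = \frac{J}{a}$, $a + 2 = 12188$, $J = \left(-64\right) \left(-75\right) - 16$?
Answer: $- \frac{283631542}{6093} \approx -46550.0$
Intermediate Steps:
$J = 4784$ ($J = 4800 - 16 = 4784$)
$a = 12186$ ($a = -2 + 12188 = 12186$)
$E = \frac{2392}{6093}$ ($E = \frac{4784}{12186} = 4784 \cdot \frac{1}{12186} = \frac{2392}{6093} \approx 0.39258$)
$-46550 - E = -46550 - \frac{2392}{6093} = - \frac{283631542}{6093}$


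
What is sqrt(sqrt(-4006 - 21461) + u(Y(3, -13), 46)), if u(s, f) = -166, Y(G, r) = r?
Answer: sqrt(-166 + I*sqrt(25467)) ≈ 5.6687 + 14.076*I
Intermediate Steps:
sqrt(sqrt(-4006 - 21461) + u(Y(3, -13), 46)) = sqrt(sqrt(-4006 - 21461) - 166) = sqrt(sqrt(-25467) - 166) = sqrt(I*sqrt(25467) - 166) = sqrt(-166 + I*sqrt(25467))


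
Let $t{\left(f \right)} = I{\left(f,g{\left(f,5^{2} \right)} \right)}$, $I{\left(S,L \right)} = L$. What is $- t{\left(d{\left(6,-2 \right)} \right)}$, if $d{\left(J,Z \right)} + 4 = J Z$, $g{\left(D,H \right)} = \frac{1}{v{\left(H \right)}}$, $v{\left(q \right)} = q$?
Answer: $- \frac{1}{25} \approx -0.04$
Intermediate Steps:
$g{\left(D,H \right)} = \frac{1}{H}$
$d{\left(J,Z \right)} = -4 + J Z$
$t{\left(f \right)} = \frac{1}{25}$ ($t{\left(f \right)} = \frac{1}{5^{2}} = \frac{1}{25}$)
$- t{\left(d{\left(6,-2 \right)} \right)} = \left(-1\right) \frac{1}{25} = - \frac{1}{25}$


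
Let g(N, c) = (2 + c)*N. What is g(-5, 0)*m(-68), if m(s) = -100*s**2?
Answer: 4624000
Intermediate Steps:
g(N, c) = N*(2 + c)
g(-5, 0)*m(-68) = (-5*(2 + 0))*(-100*(-68)**2) = (-5*2)*(-100*4624) = -10*(-462400) = 4624000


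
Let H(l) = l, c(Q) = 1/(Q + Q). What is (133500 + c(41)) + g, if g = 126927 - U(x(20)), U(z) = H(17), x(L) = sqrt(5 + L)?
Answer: 21353621/82 ≈ 2.6041e+5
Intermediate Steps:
c(Q) = 1/(2*Q)
U(z) = 17
g = 126910 (g = 126927 - 1*17 = 126927 - 17 = 126910)
(133500 + c(41)) + g = (133500 + (1/2)/41) + 126910 = (133500 + (1/2)*(1/41)) + 126910 = (133500 + 1/82) + 126910 = 10947001/82 + 126910 = 21353621/82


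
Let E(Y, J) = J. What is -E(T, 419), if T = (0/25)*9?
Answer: -419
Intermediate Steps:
T = 0 (T = (0*(1/25))*9 = 0*9 = 0)
-E(T, 419) = -1*419 = -419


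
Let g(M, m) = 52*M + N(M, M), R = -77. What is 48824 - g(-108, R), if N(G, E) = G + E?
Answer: 54656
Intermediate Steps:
N(G, E) = E + G
g(M, m) = 54*M (g(M, m) = 52*M + (M + M) = 52*M + 2*M = 54*M)
48824 - g(-108, R) = 48824 - 54*(-108) = 48824 - 1*(-5832) = 48824 + 5832 = 54656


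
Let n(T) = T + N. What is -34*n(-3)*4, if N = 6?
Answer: -408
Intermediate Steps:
n(T) = 6 + T (n(T) = T + 6 = 6 + T)
-34*n(-3)*4 = -34*(6 - 3)*4 = -34*3*4 = -102*4 = -408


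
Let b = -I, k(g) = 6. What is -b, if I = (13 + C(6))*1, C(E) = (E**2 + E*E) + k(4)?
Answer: 91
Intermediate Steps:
C(E) = 6 + 2*E**2 (C(E) = (E**2 + E*E) + 6 = (E**2 + E**2) + 6 = 2*E**2 + 6 = 6 + 2*E**2)
I = 91 (I = (13 + (6 + 2*6**2))*1 = (13 + (6 + 2*36))*1 = (13 + (6 + 72))*1 = (13 + 78)*1 = 91*1 = 91)
b = -91 (b = -1*91 = -91)
-b = -1*(-91) = 91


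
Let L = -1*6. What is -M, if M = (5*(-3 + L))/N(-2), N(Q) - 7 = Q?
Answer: 9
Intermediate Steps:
N(Q) = 7 + Q
L = -6
M = -9 (M = (5*(-3 - 6))/(7 - 2) = (5*(-9))/5 = -45*⅕ = -9)
-M = -1*(-9) = 9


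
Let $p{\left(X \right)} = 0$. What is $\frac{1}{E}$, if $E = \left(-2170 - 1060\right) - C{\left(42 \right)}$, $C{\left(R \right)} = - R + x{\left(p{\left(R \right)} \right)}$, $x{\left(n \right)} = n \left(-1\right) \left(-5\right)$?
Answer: $- \frac{1}{3188} \approx -0.00031368$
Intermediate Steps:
$x{\left(n \right)} = 5 n$ ($x{\left(n \right)} = - n \left(-5\right) = 5 n$)
$C{\left(R \right)} = - R$ ($C{\left(R \right)} = - R + 5 \cdot 0 = - R + 0 = - R$)
$E = -3188$ ($E = \left(-2170 - 1060\right) - \left(-1\right) 42 = \left(-2170 - 1060\right) - -42 = -3230 + 42 = -3188$)
$\frac{1}{E} = \frac{1}{-3188} = - \frac{1}{3188}$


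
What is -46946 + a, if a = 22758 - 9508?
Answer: -33696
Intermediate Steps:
a = 13250
-46946 + a = -46946 + 13250 = -33696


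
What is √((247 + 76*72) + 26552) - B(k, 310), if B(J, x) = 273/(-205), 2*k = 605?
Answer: 273/205 + √32271 ≈ 180.97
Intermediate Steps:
k = 605/2 (k = (½)*605 = 605/2 ≈ 302.50)
B(J, x) = -273/205 (B(J, x) = 273*(-1/205) = -273/205)
√((247 + 76*72) + 26552) - B(k, 310) = √((247 + 76*72) + 26552) - 1*(-273/205) = √((247 + 5472) + 26552) + 273/205 = √(5719 + 26552) + 273/205 = √32271 + 273/205 = 273/205 + √32271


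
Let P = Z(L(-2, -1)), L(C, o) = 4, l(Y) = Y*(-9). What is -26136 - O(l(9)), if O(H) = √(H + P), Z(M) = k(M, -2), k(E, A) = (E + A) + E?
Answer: -26136 - 5*I*√3 ≈ -26136.0 - 8.6602*I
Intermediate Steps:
l(Y) = -9*Y
k(E, A) = A + 2*E (k(E, A) = (A + E) + E = A + 2*E)
Z(M) = -2 + 2*M
P = 6 (P = -2 + 2*4 = -2 + 8 = 6)
O(H) = √(6 + H) (O(H) = √(H + 6) = √(6 + H))
-26136 - O(l(9)) = -26136 - √(6 - 9*9) = -26136 - √(6 - 81) = -26136 - √(-75) = -26136 - 5*I*√3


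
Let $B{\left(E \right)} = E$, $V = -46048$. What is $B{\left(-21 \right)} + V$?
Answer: $-46069$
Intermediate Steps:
$B{\left(-21 \right)} + V = -21 - 46048 = -46069$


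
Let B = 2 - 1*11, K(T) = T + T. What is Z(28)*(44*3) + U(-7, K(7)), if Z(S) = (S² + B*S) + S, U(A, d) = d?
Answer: 73934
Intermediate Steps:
K(T) = 2*T
B = -9 (B = 2 - 11 = -9)
Z(S) = S² - 8*S (Z(S) = (S² - 9*S) + S = S² - 8*S)
Z(28)*(44*3) + U(-7, K(7)) = (28*(-8 + 28))*(44*3) + 2*7 = (28*20)*132 + 14 = 560*132 + 14 = 73920 + 14 = 73934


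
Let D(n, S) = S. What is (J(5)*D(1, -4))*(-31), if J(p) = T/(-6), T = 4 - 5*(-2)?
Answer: -868/3 ≈ -289.33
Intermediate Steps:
T = 14 (T = 4 + 10 = 14)
J(p) = -7/3 (J(p) = 14/(-6) = 14*(-⅙) = -7/3)
(J(5)*D(1, -4))*(-31) = -7/3*(-4)*(-31) = (28/3)*(-31) = -868/3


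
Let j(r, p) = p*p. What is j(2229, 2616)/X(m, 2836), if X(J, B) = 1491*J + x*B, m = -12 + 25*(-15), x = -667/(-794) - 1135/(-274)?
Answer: -124069576128/10204952827 ≈ -12.158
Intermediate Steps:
j(r, p) = p²
x = 270987/54389 (x = -667*(-1/794) - 1135*(-1/274) = 667/794 + 1135/274 = 270987/54389 ≈ 4.9824)
m = -387 (m = -12 - 375 = -387)
X(J, B) = 1491*J + 270987*B/54389
j(2229, 2616)/X(m, 2836) = 2616²/(1491*(-387) + (270987/54389)*2836) = 6843456/(-577017 + 768519132/54389) = 6843456/(-30614858481/54389) = 6843456*(-54389/30614858481) = -124069576128/10204952827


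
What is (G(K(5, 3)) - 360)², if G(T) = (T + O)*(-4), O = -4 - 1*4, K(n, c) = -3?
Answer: 99856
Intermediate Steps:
O = -8 (O = -4 - 4 = -8)
G(T) = 32 - 4*T (G(T) = (T - 8)*(-4) = (-8 + T)*(-4) = 32 - 4*T)
(G(K(5, 3)) - 360)² = ((32 - 4*(-3)) - 360)² = ((32 + 12) - 360)² = (44 - 360)² = (-316)² = 99856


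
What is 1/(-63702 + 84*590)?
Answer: -1/14142 ≈ -7.0711e-5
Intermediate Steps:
1/(-63702 + 84*590) = 1/(-63702 + 49560) = 1/(-14142) = -1/14142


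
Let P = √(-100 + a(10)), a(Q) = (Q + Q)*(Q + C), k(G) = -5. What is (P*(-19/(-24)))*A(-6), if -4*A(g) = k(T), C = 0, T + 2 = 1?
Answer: 475/48 ≈ 9.8958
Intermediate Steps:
T = -1 (T = -2 + 1 = -1)
A(g) = 5/4 (A(g) = -¼*(-5) = 5/4)
a(Q) = 2*Q² (a(Q) = (Q + Q)*(Q + 0) = (2*Q)*Q = 2*Q²)
P = 10 (P = √(-100 + 2*10²) = √(-100 + 2*100) = √(-100 + 200) = √100 = 10)
(P*(-19/(-24)))*A(-6) = (10*(-19/(-24)))*(5/4) = (10*(-19*(-1/24)))*(5/4) = (10*(19/24))*(5/4) = (95/12)*(5/4) = 475/48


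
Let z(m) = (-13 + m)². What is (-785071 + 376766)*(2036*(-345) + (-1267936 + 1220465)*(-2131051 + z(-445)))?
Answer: -37239340242246885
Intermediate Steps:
(-785071 + 376766)*(2036*(-345) + (-1267936 + 1220465)*(-2131051 + z(-445))) = (-785071 + 376766)*(2036*(-345) + (-1267936 + 1220465)*(-2131051 + (-13 - 445)²)) = -408305*(-702420 - 47471*(-2131051 + (-458)²)) = -408305*(-702420 - 47471*(-2131051 + 209764)) = -408305*(-702420 - 47471*(-1921287)) = -408305*(-702420 + 91205415177) = -408305*91204712757 = -37239340242246885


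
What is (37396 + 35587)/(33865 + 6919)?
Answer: 72983/40784 ≈ 1.7895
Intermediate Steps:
(37396 + 35587)/(33865 + 6919) = 72983/40784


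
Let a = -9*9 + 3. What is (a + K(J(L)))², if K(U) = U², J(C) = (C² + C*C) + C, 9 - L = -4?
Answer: 15159273129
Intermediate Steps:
a = -78 (a = -81 + 3 = -78)
L = 13 (L = 9 - 1*(-4) = 9 + 4 = 13)
J(C) = C + 2*C² (J(C) = (C² + C²) + C = 2*C² + C = C + 2*C²)
(a + K(J(L)))² = (-78 + (13*(1 + 2*13))²)² = (-78 + (13*(1 + 26))²)² = (-78 + (13*27)²)² = (-78 + 351²)² = (-78 + 123201)² = 123123² = 15159273129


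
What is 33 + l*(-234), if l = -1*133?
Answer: 31155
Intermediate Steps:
l = -133
33 + l*(-234) = 33 - 133*(-234) = 33 + 31122 = 31155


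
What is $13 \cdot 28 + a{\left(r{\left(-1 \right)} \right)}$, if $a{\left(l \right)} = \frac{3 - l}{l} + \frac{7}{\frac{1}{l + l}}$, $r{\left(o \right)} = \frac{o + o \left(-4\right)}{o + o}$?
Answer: $340$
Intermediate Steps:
$r{\left(o \right)} = - \frac{3}{2}$ ($r{\left(o \right)} = \frac{o - 4 o}{2 o} = - 3 o \frac{1}{2 o} = - \frac{3}{2}$)
$a{\left(l \right)} = 14 l + \frac{3 - l}{l}$ ($a{\left(l \right)} = \frac{3 - l}{l} + \frac{7}{\frac{1}{2 l}} = \frac{3 - l}{l} + \frac{7}{\frac{1}{2} \frac{1}{l}} = \frac{3 - l}{l} + 7 \cdot 2 l = \frac{3 - l}{l} + 14 l = 14 l + \frac{3 - l}{l}$)
$13 \cdot 28 + a{\left(r{\left(-1 \right)} \right)} = 13 \cdot 28 + \left(-1 + \frac{3}{- \frac{3}{2}} + 14 \left(- \frac{3}{2}\right)\right) = 364 - 24 = 340$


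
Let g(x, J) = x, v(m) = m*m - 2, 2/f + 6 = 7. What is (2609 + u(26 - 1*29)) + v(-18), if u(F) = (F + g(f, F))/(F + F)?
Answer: 17587/6 ≈ 2931.2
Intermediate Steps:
f = 2 (f = 2/(-6 + 7) = 2/1 = 2*1 = 2)
v(m) = -2 + m**2 (v(m) = m**2 - 2 = -2 + m**2)
u(F) = (2 + F)/(2*F) (u(F) = (F + 2)/(F + F) = (2 + F)/((2*F)) = (2 + F)*(1/(2*F)) = (2 + F)/(2*F))
(2609 + u(26 - 1*29)) + v(-18) = (2609 + (2 + (26 - 1*29))/(2*(26 - 1*29))) + (-2 + (-18)**2) = (2609 + (2 + (26 - 29))/(2*(26 - 29))) + (-2 + 324) = (2609 + (1/2)*(2 - 3)/(-3)) + 322 = (2609 + (1/2)*(-1/3)*(-1)) + 322 = (2609 + 1/6) + 322 = 15655/6 + 322 = 17587/6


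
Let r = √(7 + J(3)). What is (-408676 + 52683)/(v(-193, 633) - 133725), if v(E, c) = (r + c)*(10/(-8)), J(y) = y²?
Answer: 1423972/538085 ≈ 2.6464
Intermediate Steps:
r = 4 (r = √(7 + 3²) = √(7 + 9) = √16 = 4)
v(E, c) = -5 - 5*c/4 (v(E, c) = (4 + c)*(10/(-8)) = (4 + c)*(10*(-⅛)) = (4 + c)*(-5/4) = -5 - 5*c/4)
(-408676 + 52683)/(v(-193, 633) - 133725) = (-408676 + 52683)/((-5 - 5/4*633) - 133725) = -355993/((-5 - 3165/4) - 133725) = -355993/(-3185/4 - 133725) = -355993/(-538085/4) = -355993*(-4/538085) = 1423972/538085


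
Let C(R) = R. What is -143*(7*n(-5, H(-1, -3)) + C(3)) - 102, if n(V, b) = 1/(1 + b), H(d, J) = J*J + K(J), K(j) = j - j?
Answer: -6311/10 ≈ -631.10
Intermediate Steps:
K(j) = 0
H(d, J) = J**2 (H(d, J) = J*J + 0 = J**2 + 0 = J**2)
-143*(7*n(-5, H(-1, -3)) + C(3)) - 102 = -143*(7/(1 + (-3)**2) + 3) - 102 = -143*(7/(1 + 9) + 3) - 102 = -143*(7/10 + 3) - 102 = -143*37/10 - 102 = -5291/10 - 102 = -6311/10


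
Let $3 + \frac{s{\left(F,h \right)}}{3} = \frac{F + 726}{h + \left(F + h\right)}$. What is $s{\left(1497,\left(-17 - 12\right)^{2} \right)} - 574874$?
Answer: $- \frac{1827546388}{3179} \approx -5.7488 \cdot 10^{5}$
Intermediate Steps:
$s{\left(F,h \right)} = -9 + \frac{3 \left(726 + F\right)}{F + 2 h}$ ($s{\left(F,h \right)} = -9 + 3 \frac{F + 726}{h + \left(F + h\right)} = -9 + 3 \frac{726 + F}{F + 2 h} = -9 + \frac{3 \left(726 + F\right)}{F + 2 h}$)
$s{\left(1497,\left(-17 - 12\right)^{2} \right)} - 574874 = \frac{6 \left(363 - 1497 - 3 \left(-17 - 12\right)^{2}\right)}{1497 + 2 \left(-17 - 12\right)^{2}} - 574874 = \frac{6 \left(363 - 1497 - 3 \left(-29\right)^{2}\right)}{1497 + 2 \left(-29\right)^{2}} - 574874 = \frac{6 \left(363 - 1497 - 2523\right)}{1497 + 2 \cdot 841} - 574874 = \frac{6 \left(363 - 1497 - 2523\right)}{1497 + 1682} - 574874 = 6 \cdot \frac{1}{3179} \left(-3657\right) - 574874 = - \frac{21942}{3179} - 574874 = - \frac{1827546388}{3179}$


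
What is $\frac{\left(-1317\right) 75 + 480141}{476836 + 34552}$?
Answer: $\frac{190683}{255694} \approx 0.74575$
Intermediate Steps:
$\frac{\left(-1317\right) 75 + 480141}{476836 + 34552} = \frac{-98775 + 480141}{511388} = 381366 \cdot \frac{1}{511388} = \frac{190683}{255694}$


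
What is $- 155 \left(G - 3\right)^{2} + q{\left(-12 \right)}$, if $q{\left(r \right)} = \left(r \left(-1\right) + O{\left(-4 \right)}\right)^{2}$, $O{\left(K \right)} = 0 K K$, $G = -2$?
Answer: $-3731$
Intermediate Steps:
$O{\left(K \right)} = 0$ ($O{\left(K \right)} = 0 K = 0$)
$q{\left(r \right)} = r^{2}$ ($q{\left(r \right)} = \left(r \left(-1\right) + 0\right)^{2} = \left(- r + 0\right)^{2} = \left(- r\right)^{2} = r^{2}$)
$- 155 \left(G - 3\right)^{2} + q{\left(-12 \right)} = - 155 \left(-2 - 3\right)^{2} + \left(-12\right)^{2} = - 155 \left(-5\right)^{2} + 144 = \left(-155\right) 25 + 144 = -3875 + 144 = -3731$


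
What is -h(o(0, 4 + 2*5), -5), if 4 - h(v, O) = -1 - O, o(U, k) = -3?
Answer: 0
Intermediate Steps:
h(v, O) = 5 + O (h(v, O) = 4 - (-1 - O) = 4 + (1 + O) = 5 + O)
-h(o(0, 4 + 2*5), -5) = -(5 - 5) = -1*0 = 0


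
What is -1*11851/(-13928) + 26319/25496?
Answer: 20897629/11097134 ≈ 1.8832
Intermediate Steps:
-1*11851/(-13928) + 26319/25496 = -11851*(-1/13928) + 26319*(1/25496) = 11851/13928 + 26319/25496 = 20897629/11097134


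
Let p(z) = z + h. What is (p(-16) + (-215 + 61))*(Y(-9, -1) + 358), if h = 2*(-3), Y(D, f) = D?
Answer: -61424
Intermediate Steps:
h = -6
p(z) = -6 + z (p(z) = z - 6 = -6 + z)
(p(-16) + (-215 + 61))*(Y(-9, -1) + 358) = ((-6 - 16) + (-215 + 61))*(-9 + 358) = (-22 - 154)*349 = -176*349 = -61424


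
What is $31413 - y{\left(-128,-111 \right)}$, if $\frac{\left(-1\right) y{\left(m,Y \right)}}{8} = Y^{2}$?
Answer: $129981$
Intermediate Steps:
$y{\left(m,Y \right)} = - 8 Y^{2}$
$31413 - y{\left(-128,-111 \right)} = 31413 - - 8 \left(-111\right)^{2} = 31413 - \left(-8\right) 12321 = 31413 - -98568 = 31413 + 98568 = 129981$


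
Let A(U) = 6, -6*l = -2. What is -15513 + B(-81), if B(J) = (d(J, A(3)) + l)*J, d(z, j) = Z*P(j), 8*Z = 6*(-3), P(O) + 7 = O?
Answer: -62889/4 ≈ -15722.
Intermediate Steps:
l = 1/3 (l = -1/6*(-2) = 1/3 ≈ 0.33333)
P(O) = -7 + O
Z = -9/4 (Z = (6*(-3))/8 = (1/8)*(-18) = -9/4 ≈ -2.2500)
d(z, j) = 63/4 - 9*j/4 (d(z, j) = -9*(-7 + j)/4 = 63/4 - 9*j/4)
B(J) = 31*J/12 (B(J) = ((63/4 - 9/4*6) + 1/3)*J = ((63/4 - 27/2) + 1/3)*J = (9/4 + 1/3)*J = 31*J/12)
-15513 + B(-81) = -15513 + (31/12)*(-81) = -15513 - 837/4 = -62889/4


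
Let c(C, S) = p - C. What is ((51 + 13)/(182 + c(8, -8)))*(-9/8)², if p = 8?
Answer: 81/182 ≈ 0.44506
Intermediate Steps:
c(C, S) = 8 - C
((51 + 13)/(182 + c(8, -8)))*(-9/8)² = ((51 + 13)/(182 + (8 - 1*8)))*(-9/8)² = (64/(182 + (8 - 8)))*(-9*⅛)² = (64/(182 + 0))*(-9/8)² = (64/182)*(81/64) = (64*(1/182))*(81/64) = (32/91)*(81/64) = 81/182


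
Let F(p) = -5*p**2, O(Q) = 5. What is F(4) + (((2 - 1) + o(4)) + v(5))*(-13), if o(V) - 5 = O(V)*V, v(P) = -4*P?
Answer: -158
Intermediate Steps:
o(V) = 5 + 5*V
F(4) + (((2 - 1) + o(4)) + v(5))*(-13) = -5*4**2 + (((2 - 1) + (5 + 5*4)) - 4*5)*(-13) = -5*16 + ((1 + (5 + 20)) - 20)*(-13) = -80 + ((1 + 25) - 20)*(-13) = -80 + (26 - 20)*(-13) = -80 + 6*(-13) = -80 - 78 = -158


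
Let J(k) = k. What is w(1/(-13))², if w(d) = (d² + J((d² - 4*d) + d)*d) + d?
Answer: 38416/4826809 ≈ 0.0079589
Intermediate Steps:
w(d) = d + d² + d*(d² - 3*d) (w(d) = (d² + ((d² - 4*d) + d)*d) + d = (d² + (d² - 3*d)*d) + d = (d² + d*(d² - 3*d)) + d = d + d² + d*(d² - 3*d))
w(1/(-13))² = ((1 + 1/(-13) + (-3 + 1/(-13))/(-13))/(-13))² = (-(1 - 1/13 - (-3 - 1/13)/13)/13)² = (-(1 - 1/13 - 1/13*(-40/13))/13)² = (-(1 - 1/13 + 40/169)/13)² = (-1/13*196/169)² = (-196/2197)² = 38416/4826809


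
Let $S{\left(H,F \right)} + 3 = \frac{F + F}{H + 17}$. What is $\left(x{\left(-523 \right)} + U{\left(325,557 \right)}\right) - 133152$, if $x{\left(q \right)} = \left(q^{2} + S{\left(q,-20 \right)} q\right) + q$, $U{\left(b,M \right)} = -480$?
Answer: $\frac{35648119}{253} \approx 1.409 \cdot 10^{5}$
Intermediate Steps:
$S{\left(H,F \right)} = -3 + \frac{2 F}{17 + H}$ ($S{\left(H,F \right)} = -3 + \frac{F + F}{H + 17} = -3 + \frac{2 F}{17 + H}$)
$x{\left(q \right)} = q + q^{2} + \frac{q \left(-91 - 3 q\right)}{17 + q}$ ($x{\left(q \right)} = \left(q^{2} + \frac{-51 - 3 q + 2 \left(-20\right)}{17 + q} q\right) + q = \left(q^{2} + \frac{-51 - 3 q - 40}{17 + q} q\right) + q = \left(q^{2} + \frac{-91 - 3 q}{17 + q} q\right) + q = \left(q^{2} + \frac{q \left(-91 - 3 q\right)}{17 + q}\right) + q = q + q^{2} + \frac{q \left(-91 - 3 q\right)}{17 + q}$)
$\left(x{\left(-523 \right)} + U{\left(325,557 \right)}\right) - 133152 = \left(- \frac{523 \left(-74 + \left(-523\right)^{2} + 15 \left(-523\right)\right)}{17 - 523} - 480\right) - 133152 = \left(- \frac{523 \left(-74 + 273529 - 7845\right)}{-506} - 480\right) - 133152 = \left(\left(-523\right) \left(- \frac{1}{506}\right) 265610 - 480\right) - 133152 = \left(\frac{69457015}{253} - 480\right) - 133152 = \frac{69335575}{253} - 133152 = \frac{35648119}{253}$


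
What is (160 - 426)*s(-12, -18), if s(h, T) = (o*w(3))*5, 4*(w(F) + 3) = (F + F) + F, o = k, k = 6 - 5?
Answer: 1995/2 ≈ 997.50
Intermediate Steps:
k = 1
o = 1
w(F) = -3 + 3*F/4 (w(F) = -3 + ((F + F) + F)/4 = -3 + (2*F + F)/4 = -3 + (3*F)/4 = -3 + 3*F/4)
s(h, T) = -15/4 (s(h, T) = (1*(-3 + (3/4)*3))*5 = (1*(-3 + 9/4))*5 = (1*(-3/4))*5 = -3/4*5 = -15/4)
(160 - 426)*s(-12, -18) = (160 - 426)*(-15/4) = -266*(-15/4) = 1995/2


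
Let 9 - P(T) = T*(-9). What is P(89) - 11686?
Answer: -10876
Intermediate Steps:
P(T) = 9 + 9*T (P(T) = 9 - T*(-9) = 9 - (-9)*T = 9 + 9*T)
P(89) - 11686 = (9 + 9*89) - 11686 = (9 + 801) - 11686 = 810 - 11686 = -10876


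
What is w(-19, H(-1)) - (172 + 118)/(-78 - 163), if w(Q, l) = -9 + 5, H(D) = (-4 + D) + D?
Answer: -674/241 ≈ -2.7967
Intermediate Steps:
H(D) = -4 + 2*D
w(Q, l) = -4
w(-19, H(-1)) - (172 + 118)/(-78 - 163) = -4 - (172 + 118)/(-78 - 163) = -4 - 290/(-241) = -4 - 290*(-1)/241 = -4 - 1*(-290/241) = -4 + 290/241 = -674/241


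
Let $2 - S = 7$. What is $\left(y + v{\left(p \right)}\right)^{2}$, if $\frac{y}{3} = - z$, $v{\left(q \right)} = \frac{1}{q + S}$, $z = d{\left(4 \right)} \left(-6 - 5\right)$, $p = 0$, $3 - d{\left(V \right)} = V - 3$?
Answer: $\frac{108241}{25} \approx 4329.6$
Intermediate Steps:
$d{\left(V \right)} = 6 - V$ ($d{\left(V \right)} = 3 - \left(V - 3\right) = 3 - \left(-3 + V\right) = 6 - V$)
$S = -5$ ($S = 2 - 7 = -5$)
$z = -22$ ($z = \left(6 - 4\right) \left(-6 - 5\right) = \left(6 - 4\right) \left(-11\right) = 2 \left(-11\right) = -22$)
$v{\left(q \right)} = \frac{1}{-5 + q}$ ($v{\left(q \right)} = \frac{1}{q - 5} = \frac{1}{-5 + q}$)
$y = 66$ ($y = 3 \left(\left(-1\right) \left(-22\right)\right) = 3 \cdot 22 = 66$)
$\left(y + v{\left(p \right)}\right)^{2} = \left(66 + \frac{1}{-5 + 0}\right)^{2} = \left(66 + \frac{1}{-5}\right)^{2} = \left(66 - \frac{1}{5}\right)^{2} = \left(\frac{329}{5}\right)^{2} = \frac{108241}{25}$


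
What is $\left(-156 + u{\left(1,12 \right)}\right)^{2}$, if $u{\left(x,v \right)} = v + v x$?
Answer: $17424$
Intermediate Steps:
$\left(-156 + u{\left(1,12 \right)}\right)^{2} = \left(-156 + 12 \left(1 + 1\right)\right)^{2} = \left(-156 + 12 \cdot 2\right)^{2} = \left(-156 + 24\right)^{2} = \left(-132\right)^{2} = 17424$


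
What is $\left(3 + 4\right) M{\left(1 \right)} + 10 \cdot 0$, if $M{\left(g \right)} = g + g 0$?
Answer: $7$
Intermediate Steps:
$M{\left(g \right)} = g$ ($M{\left(g \right)} = g + 0 = g$)
$\left(3 + 4\right) M{\left(1 \right)} + 10 \cdot 0 = \left(3 + 4\right) 1 + 10 \cdot 0 = 7 \cdot 1 + 0 = 7 + 0 = 7$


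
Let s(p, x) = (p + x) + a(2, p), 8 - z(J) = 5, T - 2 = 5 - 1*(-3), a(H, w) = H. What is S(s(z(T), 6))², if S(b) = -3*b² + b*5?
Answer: 94864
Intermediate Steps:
T = 10 (T = 2 + (5 - 1*(-3)) = 2 + (5 + 3) = 2 + 8 = 10)
z(J) = 3 (z(J) = 8 - 1*5 = 8 - 5 = 3)
s(p, x) = 2 + p + x (s(p, x) = (p + x) + 2 = 2 + p + x)
S(b) = -3*b² + 5*b
S(s(z(T), 6))² = ((2 + 3 + 6)*(5 - 3*(2 + 3 + 6)))² = (11*(5 - 3*11))² = (11*(5 - 33))² = (11*(-28))² = (-308)² = 94864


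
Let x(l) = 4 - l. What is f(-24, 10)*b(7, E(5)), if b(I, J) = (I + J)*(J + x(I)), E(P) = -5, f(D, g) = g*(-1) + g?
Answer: 0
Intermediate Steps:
f(D, g) = 0 (f(D, g) = -g + g = 0)
b(I, J) = (I + J)*(4 + J - I) (b(I, J) = (I + J)*(J + (4 - I)) = (I + J)*(4 + J - I))
f(-24, 10)*b(7, E(5)) = 0*((-5)² - 1*7² + 4*7 + 4*(-5)) = 0*(25 - 1*49 + 28 - 20) = 0*(25 - 49 + 28 - 20) = 0*(-16) = 0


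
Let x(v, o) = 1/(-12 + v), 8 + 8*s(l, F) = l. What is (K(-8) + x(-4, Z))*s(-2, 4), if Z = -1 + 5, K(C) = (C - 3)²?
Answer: -9675/64 ≈ -151.17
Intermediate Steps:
s(l, F) = -1 + l/8
K(C) = (-3 + C)²
Z = 4
(K(-8) + x(-4, Z))*s(-2, 4) = ((-3 - 8)² + 1/(-12 - 4))*(-1 + (⅛)*(-2)) = ((-11)² + 1/(-16))*(-1 - ¼) = (121 - 1/16)*(-5/4) = (1935/16)*(-5/4) = -9675/64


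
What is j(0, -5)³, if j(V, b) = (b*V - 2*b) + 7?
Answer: 4913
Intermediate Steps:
j(V, b) = 7 - 2*b + V*b (j(V, b) = (V*b - 2*b) + 7 = (-2*b + V*b) + 7 = 7 - 2*b + V*b)
j(0, -5)³ = (7 - 2*(-5) + 0*(-5))³ = (7 + 10 + 0)³ = 17³ = 4913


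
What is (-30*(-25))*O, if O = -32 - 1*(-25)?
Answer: -5250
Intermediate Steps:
O = -7 (O = -32 + 25 = -7)
(-30*(-25))*O = -30*(-25)*(-7) = 750*(-7) = -5250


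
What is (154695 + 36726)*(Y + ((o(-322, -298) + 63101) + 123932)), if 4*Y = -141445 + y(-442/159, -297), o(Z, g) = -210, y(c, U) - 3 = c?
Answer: 1536627419589/53 ≈ 2.8993e+10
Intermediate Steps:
y(c, U) = 3 + c
Y = -5622430/159 (Y = (-141445 + (3 - 442/159))/4 = (-141445 + 35/159)/4 = (1/4)*(-22489720/159) = -5622430/159 ≈ -35361.)
(154695 + 36726)*(Y + ((o(-322, -298) + 63101) + 123932)) = (154695 + 36726)*(-5622430/159 + ((-210 + 63101) + 123932)) = 191421*(-5622430/159 + (62891 + 123932)) = 191421*(-5622430/159 + 186823) = 191421*(24082427/159) = 1536627419589/53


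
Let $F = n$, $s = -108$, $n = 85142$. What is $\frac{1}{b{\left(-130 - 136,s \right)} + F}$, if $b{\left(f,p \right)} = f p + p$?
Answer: $\frac{1}{113762} \approx 8.7903 \cdot 10^{-6}$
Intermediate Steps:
$b{\left(f,p \right)} = p + f p$
$F = 85142$
$\frac{1}{b{\left(-130 - 136,s \right)} + F} = \frac{1}{- 108 \left(1 - 266\right) + 85142} = \frac{1}{\left(-108\right) \left(-265\right) + 85142} = \frac{1}{28620 + 85142} = \frac{1}{113762}$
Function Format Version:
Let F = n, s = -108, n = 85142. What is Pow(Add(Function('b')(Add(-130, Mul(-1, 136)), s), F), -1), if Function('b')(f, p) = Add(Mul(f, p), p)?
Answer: Rational(1, 113762) ≈ 8.7903e-6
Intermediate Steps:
Function('b')(f, p) = Add(p, Mul(f, p))
F = 85142
Pow(Add(Function('b')(Add(-130, Mul(-1, 136)), s), F), -1) = Pow(Add(Mul(-108, Add(1, Add(-130, Mul(-1, 136)))), 85142), -1) = Pow(Add(Mul(-108, Add(1, Add(-130, -136))), 85142), -1) = Pow(Add(Mul(-108, Add(1, -266)), 85142), -1) = Pow(Add(Mul(-108, -265), 85142), -1) = Pow(Add(28620, 85142), -1) = Pow(113762, -1) = Rational(1, 113762)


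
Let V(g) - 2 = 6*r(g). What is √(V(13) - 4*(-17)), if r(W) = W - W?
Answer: √70 ≈ 8.3666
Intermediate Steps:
r(W) = 0
V(g) = 2 (V(g) = 2 + 6*0 = 2 + 0 = 2)
√(V(13) - 4*(-17)) = √(2 - 4*(-17)) = √(2 + 68) = √70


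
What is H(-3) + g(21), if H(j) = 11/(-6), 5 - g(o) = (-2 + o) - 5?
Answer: -65/6 ≈ -10.833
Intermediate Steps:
g(o) = 12 - o (g(o) = 5 - ((-2 + o) - 5) = 5 - (-7 + o) = 5 + (7 - o) = 12 - o)
H(j) = -11/6 (H(j) = 11*(-1/6) = -11/6)
H(-3) + g(21) = -11/6 + (12 - 1*21) = -11/6 + (12 - 21) = -11/6 - 9 = -65/6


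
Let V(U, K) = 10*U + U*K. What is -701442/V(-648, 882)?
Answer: 38969/32112 ≈ 1.2135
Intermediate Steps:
V(U, K) = 10*U + K*U
-701442/V(-648, 882) = -701442*(-1/(648*(10 + 882))) = -701442/((-648*892)) = -701442/(-578016) = -701442*(-1/578016) = 38969/32112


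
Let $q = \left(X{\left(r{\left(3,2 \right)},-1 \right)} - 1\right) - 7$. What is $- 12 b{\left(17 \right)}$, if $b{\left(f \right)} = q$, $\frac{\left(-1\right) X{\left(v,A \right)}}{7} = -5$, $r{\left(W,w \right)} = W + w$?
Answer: $-324$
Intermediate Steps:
$X{\left(v,A \right)} = 35$ ($X{\left(v,A \right)} = \left(-7\right) \left(-5\right) = 35$)
$q = 27$ ($q = \left(35 - 1\right) - 7 = 34 - 7 = 27$)
$b{\left(f \right)} = 27$
$- 12 b{\left(17 \right)} = \left(-12\right) 27 = -324$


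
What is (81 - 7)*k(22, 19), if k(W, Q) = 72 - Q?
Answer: 3922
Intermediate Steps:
(81 - 7)*k(22, 19) = (81 - 7)*(72 - 1*19) = 74*(72 - 19) = 74*53 = 3922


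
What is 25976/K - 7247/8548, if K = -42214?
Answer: -263983853/180422636 ≈ -1.4631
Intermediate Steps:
25976/K - 7247/8548 = 25976/(-42214) - 7247/8548 = 25976*(-1/42214) - 7247*1/8548 = -12988/21107 - 7247/8548 = -263983853/180422636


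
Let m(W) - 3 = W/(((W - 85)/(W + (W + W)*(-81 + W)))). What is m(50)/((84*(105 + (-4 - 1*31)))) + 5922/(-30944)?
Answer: 43793269/79603440 ≈ 0.55014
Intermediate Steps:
m(W) = 3 + W*(W + 2*W*(-81 + W))/(-85 + W) (m(W) = 3 + W/(((W - 85)/(W + (W + W)*(-81 + W)))) = 3 + W/(((-85 + W)/(W + (2*W)*(-81 + W)))) = 3 + W/(((-85 + W)/(W + 2*W*(-81 + W)))) = 3 + W*((W + 2*W*(-81 + W))/(-85 + W)) = 3 + W*(W + 2*W*(-81 + W))/(-85 + W))
m(50)/((84*(105 + (-4 - 1*31)))) + 5922/(-30944) = ((-255 - 161*50² + 2*50³ + 3*50)/(-85 + 50))/((84*(105 + (-4 - 1*31)))) + 5922/(-30944) = ((-255 - 161*2500 + 2*125000 + 150)/(-35))/((84*(105 + (-4 - 31)))) + 5922*(-1/30944) = (-(-255 - 402500 + 250000 + 150)/35)/((84*(105 - 35))) - 2961/15472 = (-1/35*(-152605))/((84*70)) - 2961/15472 = (30521/7)/5880 - 2961/15472 = (30521/7)*(1/5880) - 2961/15472 = 30521/41160 - 2961/15472 = 43793269/79603440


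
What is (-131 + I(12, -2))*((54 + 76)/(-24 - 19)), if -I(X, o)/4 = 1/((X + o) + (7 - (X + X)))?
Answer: 118690/301 ≈ 394.32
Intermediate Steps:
I(X, o) = -4/(7 + o - X) (I(X, o) = -4/((X + o) + (7 - (X + X))) = -4/((X + o) + (7 - 2*X)) = -4/(7 + o - X))
(-131 + I(12, -2))*((54 + 76)/(-24 - 19)) = (-131 - 4/(7 - 2 - 1*12))*((54 + 76)/(-24 - 19)) = (-131 - 4/(7 - 2 - 12))*(130/(-43)) = (-131 - 4/(-7))*(130*(-1/43)) = (-131 - 4*(-⅐))*(-130/43) = (-131 + 4/7)*(-130/43) = -913/7*(-130/43) = 118690/301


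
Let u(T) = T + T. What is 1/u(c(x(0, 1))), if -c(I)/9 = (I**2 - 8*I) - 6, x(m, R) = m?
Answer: 1/108 ≈ 0.0092593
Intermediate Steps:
c(I) = 54 - 9*I**2 + 72*I (c(I) = -9*((I**2 - 8*I) - 6) = -9*(-6 + I**2 - 8*I) = 54 - 9*I**2 + 72*I)
u(T) = 2*T
1/u(c(x(0, 1))) = 1/(2*(54 - 9*0**2 + 72*0)) = 1/(2*(54 - 9*0 + 0)) = 1/(2*(54 + 0 + 0)) = 1/(2*54) = 1/108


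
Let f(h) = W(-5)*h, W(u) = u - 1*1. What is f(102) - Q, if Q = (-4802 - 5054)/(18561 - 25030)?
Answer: -3968884/6469 ≈ -613.52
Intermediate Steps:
W(u) = -1 + u (W(u) = u - 1 = -1 + u)
Q = 9856/6469 (Q = -9856/(-6469) = -9856*(-1/6469) = 9856/6469 ≈ 1.5236)
f(h) = -6*h (f(h) = (-1 - 5)*h = -6*h)
f(102) - Q = -6*102 - 1*9856/6469 = -612 - 9856/6469 = -3968884/6469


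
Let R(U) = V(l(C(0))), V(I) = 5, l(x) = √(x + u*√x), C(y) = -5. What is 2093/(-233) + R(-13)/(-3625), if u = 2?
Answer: -1517658/168925 ≈ -8.9842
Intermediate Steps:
l(x) = √(x + 2*√x)
R(U) = 5
2093/(-233) + R(-13)/(-3625) = 2093/(-233) + 5/(-3625) = 2093*(-1/233) + 5*(-1/3625) = -2093/233 - 1/725 = -1517658/168925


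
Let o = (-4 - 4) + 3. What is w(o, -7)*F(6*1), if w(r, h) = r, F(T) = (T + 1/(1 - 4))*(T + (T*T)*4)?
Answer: -4250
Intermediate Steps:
o = -5 (o = -8 + 3 = -5)
F(T) = (-1/3 + T)*(T + 4*T**2) (F(T) = (T + 1/(-3))*(T + T**2*4) = (T - 1/3)*(T + 4*T**2) = (-1/3 + T)*(T + 4*T**2))
w(o, -7)*F(6*1) = -5*6*1*(-1 - 6 + 12*(6*1)**2)/3 = -5*6*(-1 - 1*6 + 12*6**2)/3 = -5*6*(-1 - 6 + 12*36)/3 = -5*6*(-1 - 6 + 432)/3 = -5*6*425/3 = -5*850 = -4250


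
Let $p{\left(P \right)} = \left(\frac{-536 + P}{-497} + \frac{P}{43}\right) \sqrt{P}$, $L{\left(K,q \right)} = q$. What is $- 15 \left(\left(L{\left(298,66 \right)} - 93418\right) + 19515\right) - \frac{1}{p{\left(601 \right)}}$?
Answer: $1107555 - \frac{21371 \sqrt{601}}{177837102} \approx 1.1076 \cdot 10^{6}$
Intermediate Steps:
$p{\left(P \right)} = \sqrt{P} \left(\frac{536}{497} + \frac{454 P}{21371}\right)$ ($p{\left(P \right)} = \left(\left(-536 + P\right) \left(- \frac{1}{497}\right) + P \frac{1}{43}\right) \sqrt{P} = \left(\left(\frac{536}{497} - \frac{P}{497}\right) + \frac{P}{43}\right) \sqrt{P} = \left(\frac{536}{497} + \frac{454 P}{21371}\right) \sqrt{P} = \sqrt{P} \left(\frac{536}{497} + \frac{454 P}{21371}\right)$)
$- 15 \left(\left(L{\left(298,66 \right)} - 93418\right) + 19515\right) - \frac{1}{p{\left(601 \right)}} = - 15 \left(\left(66 - 93418\right) + 19515\right) - \frac{1}{\frac{2}{21371} \sqrt{601} \left(11524 + 227 \cdot 601\right)} = - 15 \left(-93352 + 19515\right) - \frac{1}{\frac{2}{21371} \sqrt{601} \left(11524 + 136427\right)} = \left(-15\right) \left(-73837\right) - \frac{1}{\frac{2}{21371} \sqrt{601} \cdot 147951} = 1107555 - \frac{1}{\frac{295902}{21371} \sqrt{601}} = 1107555 - \frac{21371 \sqrt{601}}{177837102}$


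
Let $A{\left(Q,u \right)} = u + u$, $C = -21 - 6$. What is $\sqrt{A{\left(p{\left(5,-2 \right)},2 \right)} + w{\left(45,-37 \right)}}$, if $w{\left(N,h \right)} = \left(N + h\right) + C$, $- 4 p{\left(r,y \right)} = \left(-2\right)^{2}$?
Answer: $i \sqrt{15} \approx 3.873 i$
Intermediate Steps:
$C = -27$ ($C = -21 - 6 = -27$)
$p{\left(r,y \right)} = -1$ ($p{\left(r,y \right)} = - \frac{\left(-2\right)^{2}}{4} = \left(- \frac{1}{4}\right) 4 = -1$)
$A{\left(Q,u \right)} = 2 u$
$w{\left(N,h \right)} = -27 + N + h$ ($w{\left(N,h \right)} = \left(N + h\right) - 27 = -27 + N + h$)
$\sqrt{A{\left(p{\left(5,-2 \right)},2 \right)} + w{\left(45,-37 \right)}} = \sqrt{2 \cdot 2 - 19} = \sqrt{4 - 19} = \sqrt{-15} = i \sqrt{15}$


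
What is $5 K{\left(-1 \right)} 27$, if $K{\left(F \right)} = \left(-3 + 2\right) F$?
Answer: $135$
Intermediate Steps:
$K{\left(F \right)} = - F$
$5 K{\left(-1 \right)} 27 = 5 \left(\left(-1\right) \left(-1\right)\right) 27 = 5 \cdot 1 \cdot 27 = 5 \cdot 27 = 135$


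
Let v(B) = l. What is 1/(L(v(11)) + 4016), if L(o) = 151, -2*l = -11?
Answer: 1/4167 ≈ 0.00023998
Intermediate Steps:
l = 11/2 (l = -½*(-11) = 11/2 ≈ 5.5000)
v(B) = 11/2
1/(L(v(11)) + 4016) = 1/(151 + 4016) = 1/4167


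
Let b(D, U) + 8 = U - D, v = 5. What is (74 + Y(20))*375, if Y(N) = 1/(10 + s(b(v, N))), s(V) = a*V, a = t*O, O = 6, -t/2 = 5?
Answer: 2275425/82 ≈ 27749.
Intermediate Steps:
t = -10 (t = -2*5 = -10)
b(D, U) = -8 + U - D (b(D, U) = -8 + (U - D) = -8 + U - D)
a = -60 (a = -10*6 = -60)
s(V) = -60*V
Y(N) = 1/(790 - 60*N) (Y(N) = 1/(10 - 60*(-8 + N - 1*5)) = 1/(10 - 60*(-8 + N - 5)) = 1/(10 - 60*(-13 + N)) = 1/(10 + (780 - 60*N)) = 1/(790 - 60*N))
(74 + Y(20))*375 = (74 - 1/(-790 + 60*20))*375 = (74 - 1/(-790 + 1200))*375 = (74 - 1/410)*375 = (30339/410)*375 = 2275425/82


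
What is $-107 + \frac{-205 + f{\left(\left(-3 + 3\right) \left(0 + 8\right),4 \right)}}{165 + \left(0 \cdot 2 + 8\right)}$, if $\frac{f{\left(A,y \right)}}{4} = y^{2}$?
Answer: $- \frac{18652}{173} \approx -107.82$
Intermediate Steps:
$f{\left(A,y \right)} = 4 y^{2}$
$-107 + \frac{-205 + f{\left(\left(-3 + 3\right) \left(0 + 8\right),4 \right)}}{165 + \left(0 \cdot 2 + 8\right)} = -107 + \frac{-205 + 4 \cdot 4^{2}}{165 + \left(0 \cdot 2 + 8\right)} = -107 + \frac{-205 + 4 \cdot 16}{165 + \left(0 + 8\right)} = -107 + \frac{-205 + 64}{165 + 8} = -107 - \frac{141}{173} = - \frac{18652}{173}$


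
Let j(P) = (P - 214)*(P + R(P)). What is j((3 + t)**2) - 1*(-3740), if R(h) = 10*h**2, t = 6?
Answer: -8733163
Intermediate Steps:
j(P) = (-214 + P)*(P + 10*P**2) (j(P) = (P - 214)*(P + 10*P**2) = (-214 + P)*(P + 10*P**2))
j((3 + t)**2) - 1*(-3740) = (3 + 6)**2*(-214 - 2139*(3 + 6)**2 + 10*((3 + 6)**2)**2) - 1*(-3740) = 9**2*(-214 - 2139*9**2 + 10*(9**2)**2) + 3740 = 81*(-214 - 2139*81 + 10*81**2) + 3740 = 81*(-214 - 173259 + 10*6561) + 3740 = 81*(-214 - 173259 + 65610) + 3740 = 81*(-107863) + 3740 = -8736903 + 3740 = -8733163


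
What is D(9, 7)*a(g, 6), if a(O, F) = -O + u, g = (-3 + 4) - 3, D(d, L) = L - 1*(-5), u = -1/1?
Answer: 12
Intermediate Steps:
u = -1 (u = -1*1 = -1)
D(d, L) = 5 + L (D(d, L) = L + 5 = 5 + L)
g = -2 (g = 1 - 3 = -2)
a(O, F) = -1 - O (a(O, F) = -O - 1 = -1 - O)
D(9, 7)*a(g, 6) = (5 + 7)*(-1 - 1*(-2)) = 12*(-1 + 2) = 12*1 = 12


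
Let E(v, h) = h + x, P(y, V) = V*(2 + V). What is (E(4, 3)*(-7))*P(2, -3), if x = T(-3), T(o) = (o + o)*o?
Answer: -441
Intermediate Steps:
T(o) = 2*o² (T(o) = (2*o)*o = 2*o²)
x = 18 (x = 2*(-3)² = 2*9 = 18)
E(v, h) = 18 + h (E(v, h) = h + 18 = 18 + h)
(E(4, 3)*(-7))*P(2, -3) = ((18 + 3)*(-7))*(-3*(2 - 3)) = (21*(-7))*(-3*(-1)) = -147*3 = -441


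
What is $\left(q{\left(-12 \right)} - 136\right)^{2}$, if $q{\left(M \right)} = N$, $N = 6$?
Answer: $16900$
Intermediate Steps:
$q{\left(M \right)} = 6$
$\left(q{\left(-12 \right)} - 136\right)^{2} = \left(6 - 136\right)^{2} = \left(-130\right)^{2} = 16900$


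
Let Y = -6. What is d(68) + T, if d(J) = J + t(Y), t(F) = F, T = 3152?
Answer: 3214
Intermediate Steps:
d(J) = -6 + J (d(J) = J - 6 = -6 + J)
d(68) + T = (-6 + 68) + 3152 = 62 + 3152 = 3214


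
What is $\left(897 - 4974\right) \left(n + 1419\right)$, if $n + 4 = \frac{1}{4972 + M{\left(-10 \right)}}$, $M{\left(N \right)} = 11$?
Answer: $- \frac{63458514}{11} \approx -5.769 \cdot 10^{6}$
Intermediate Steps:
$n = - \frac{19931}{4983}$ ($n = -4 + \frac{1}{4972 + 11} = -4 + \frac{1}{4983} = - \frac{19931}{4983} \approx -3.9998$)
$\left(897 - 4974\right) \left(n + 1419\right) = \left(897 - 4974\right) \left(- \frac{19931}{4983} + 1419\right) = \left(-4077\right) \frac{7050946}{4983} = - \frac{63458514}{11}$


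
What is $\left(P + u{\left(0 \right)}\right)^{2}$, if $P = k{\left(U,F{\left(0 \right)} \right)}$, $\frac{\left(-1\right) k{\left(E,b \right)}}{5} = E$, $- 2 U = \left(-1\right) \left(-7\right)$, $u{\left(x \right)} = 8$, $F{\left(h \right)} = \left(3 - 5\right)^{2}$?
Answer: $\frac{2601}{4} \approx 650.25$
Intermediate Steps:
$F{\left(h \right)} = 4$ ($F{\left(h \right)} = \left(-2\right)^{2} = 4$)
$U = - \frac{7}{2}$ ($U = - \frac{\left(-1\right) \left(-7\right)}{2} = \left(- \frac{1}{2}\right) 7 = - \frac{7}{2} \approx -3.5$)
$k{\left(E,b \right)} = - 5 E$
$P = \frac{35}{2}$ ($P = \left(-5\right) \left(- \frac{7}{2}\right) = \frac{35}{2} \approx 17.5$)
$\left(P + u{\left(0 \right)}\right)^{2} = \left(\frac{35}{2} + 8\right)^{2} = \left(\frac{51}{2}\right)^{2} = \frac{2601}{4}$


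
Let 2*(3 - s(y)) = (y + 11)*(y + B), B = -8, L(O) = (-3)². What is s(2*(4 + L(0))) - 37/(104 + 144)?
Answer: -81877/248 ≈ -330.15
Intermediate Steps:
L(O) = 9
s(y) = 3 - (-8 + y)*(11 + y)/2 (s(y) = 3 - (y + 11)*(y - 8)/2 = 3 - (11 + y)*(-8 + y)/2 = 3 - (-8 + y)*(11 + y)/2)
s(2*(4 + L(0))) - 37/(104 + 144) = (47 - 3*(4 + 9) - 4*(4 + 9)²/2) - 37/(104 + 144) = (47 - 3*13 - (2*13)²/2) - 37/248 = (47 - 3/2*26 - ½*26²) + (1/248)*(-37) = (47 - 39 - ½*676) - 37/248 = (47 - 39 - 338) - 37/248 = -330 - 37/248 = -81877/248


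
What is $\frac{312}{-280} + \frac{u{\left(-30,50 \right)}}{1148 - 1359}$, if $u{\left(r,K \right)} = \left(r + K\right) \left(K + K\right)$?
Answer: $- \frac{78229}{7385} \approx -10.593$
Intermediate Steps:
$u{\left(r,K \right)} = 2 K \left(K + r\right)$ ($u{\left(r,K \right)} = \left(K + r\right) 2 K = 2 K \left(K + r\right)$)
$\frac{312}{-280} + \frac{u{\left(-30,50 \right)}}{1148 - 1359} = \frac{312}{-280} + \frac{2 \cdot 50 \left(50 - 30\right)}{1148 - 1359} = 312 \left(- \frac{1}{280}\right) + \frac{2 \cdot 50 \cdot 20}{-211} = - \frac{39}{35} + 2000 \left(- \frac{1}{211}\right) = - \frac{39}{35} - \frac{2000}{211} = - \frac{78229}{7385}$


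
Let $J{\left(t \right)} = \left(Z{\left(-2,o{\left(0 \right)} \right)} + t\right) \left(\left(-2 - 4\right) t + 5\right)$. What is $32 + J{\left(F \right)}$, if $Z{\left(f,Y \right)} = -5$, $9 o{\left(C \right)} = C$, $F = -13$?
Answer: $-1462$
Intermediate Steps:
$o{\left(C \right)} = \frac{C}{9}$
$J{\left(t \right)} = \left(-5 + t\right) \left(5 - 6 t\right)$ ($J{\left(t \right)} = \left(-5 + t\right) \left(\left(-2 - 4\right) t + 5\right) = \left(-5 + t\right) \left(- 6 t + 5\right) = \left(-5 + t\right) \left(5 - 6 t\right)$)
$32 + J{\left(F \right)} = 32 - \left(480 + 1014\right) = 32 - 1494 = -1462$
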